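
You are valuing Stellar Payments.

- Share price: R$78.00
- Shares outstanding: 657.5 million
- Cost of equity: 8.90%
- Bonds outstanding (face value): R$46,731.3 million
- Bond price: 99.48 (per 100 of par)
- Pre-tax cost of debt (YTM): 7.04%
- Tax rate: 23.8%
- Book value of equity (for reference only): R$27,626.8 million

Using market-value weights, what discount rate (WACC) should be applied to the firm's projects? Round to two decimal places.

7.22%

Market value of equity E = 78.0 × 657.5m = 51285m. Market value of debt D = 46731.3m × 99.48/100 = 46488.29724m.
Total capital V = 51285 + 46488.29724 = 97773.29724.
Equity: weight = 51285/97773.29724 = 0.5245; cost = 8.9%.
Bonds outstanding: weight = 46488.29724/97773.29724 = 0.4755; after-tax cost = 7.04% × (1 − 23.8%) = 5.3645%.
WACC = 0.5245 × 8.9000% + 0.4755 × 5.3645% = 7.2190%.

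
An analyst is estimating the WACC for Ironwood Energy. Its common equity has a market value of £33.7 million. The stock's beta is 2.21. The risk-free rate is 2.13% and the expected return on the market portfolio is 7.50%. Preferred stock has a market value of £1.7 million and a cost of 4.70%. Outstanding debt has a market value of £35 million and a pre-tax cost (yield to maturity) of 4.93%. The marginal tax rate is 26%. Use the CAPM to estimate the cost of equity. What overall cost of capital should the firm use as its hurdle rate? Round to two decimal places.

8.63%

Market risk premium = 7.5% − 2.13% = 5.37%.
Cost of equity via CAPM: Re = 2.13% + 2.21 × 5.37% = 13.9977%.
Total capital V = 33.7 + 1.7 + 35 = 70.4.
Equity: weight = 33.7/70.4 = 0.4787; cost = 13.9977%.
Preferred: weight = 1.7/70.4 = 0.0241; cost = 4.7%.
Debt: weight = 35/70.4 = 0.4972; after-tax cost = 4.93% × (1 − 26%) = 3.6482%.
WACC = 0.4787 × 13.9977% + 0.0241 × 4.7000% + 0.4972 × 3.6482% = 8.6278%.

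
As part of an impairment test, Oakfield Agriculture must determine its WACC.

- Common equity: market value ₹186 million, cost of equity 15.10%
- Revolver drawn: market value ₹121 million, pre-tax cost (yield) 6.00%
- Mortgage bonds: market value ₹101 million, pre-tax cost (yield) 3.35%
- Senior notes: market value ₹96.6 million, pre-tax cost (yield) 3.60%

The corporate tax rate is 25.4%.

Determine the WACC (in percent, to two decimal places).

7.65%

Total capital V = 186 + 121 + 101 + 96.6 = 504.6.
Equity: weight = 186/504.6 = 0.3686; cost = 15.1%.
Revolver drawn: weight = 121/504.6 = 0.2398; after-tax cost = 6% × (1 − 25.4%) = 4.4760%.
Mortgage bonds: weight = 101/504.6 = 0.2002; after-tax cost = 3.35% × (1 − 25.4%) = 2.4991%.
Senior notes: weight = 96.6/504.6 = 0.1914; after-tax cost = 3.6% × (1 − 25.4%) = 2.6856%.
WACC = 0.3686 × 15.1000% + 0.2398 × 4.4760% + 0.2002 × 2.4991% + 0.1914 × 2.6856% = 7.6537%.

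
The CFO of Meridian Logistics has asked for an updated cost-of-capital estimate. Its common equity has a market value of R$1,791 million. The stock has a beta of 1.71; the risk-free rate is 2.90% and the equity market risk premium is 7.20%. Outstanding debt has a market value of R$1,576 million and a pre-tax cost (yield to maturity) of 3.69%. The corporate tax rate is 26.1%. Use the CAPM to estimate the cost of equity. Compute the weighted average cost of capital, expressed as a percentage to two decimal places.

9.37%

Cost of equity via CAPM: Re = 2.9% + 1.71 × 7.2% = 15.2120%.
Total capital V = 1791 + 1576 = 3367.
Equity: weight = 1791/3367 = 0.5319; cost = 15.212%.
Debt: weight = 1576/3367 = 0.4681; after-tax cost = 3.69% × (1 − 26.1%) = 2.7269%.
WACC = 0.5319 × 15.2120% + 0.4681 × 2.7269% = 9.3681%.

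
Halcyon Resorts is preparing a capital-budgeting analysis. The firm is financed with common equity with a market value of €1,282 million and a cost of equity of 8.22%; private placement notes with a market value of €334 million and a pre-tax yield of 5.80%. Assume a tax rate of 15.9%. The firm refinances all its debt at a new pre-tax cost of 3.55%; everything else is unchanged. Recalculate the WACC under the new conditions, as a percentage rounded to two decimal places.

7.14%

After the change:
Total capital V = 1282 + 334 = 1616.
Equity: weight = 1282/1616 = 0.7933; cost = 8.22%.
Private placement notes: weight = 334/1616 = 0.2067; after-tax cost = 3.55% × (1 − 15.9%) = 2.9855%.
WACC = 0.7933 × 8.2200% + 0.2067 × 2.9855% = 7.1381%.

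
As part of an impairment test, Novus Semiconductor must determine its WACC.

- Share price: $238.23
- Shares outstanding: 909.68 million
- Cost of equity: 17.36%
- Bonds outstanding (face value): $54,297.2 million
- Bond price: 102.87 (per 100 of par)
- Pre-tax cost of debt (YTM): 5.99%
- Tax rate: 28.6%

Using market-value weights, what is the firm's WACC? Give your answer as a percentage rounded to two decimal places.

14.68%

Market value of equity E = 238.23 × 909.68m = 216713.0664m. Market value of debt D = 54297.2m × 102.87/100 = 55855.52964m.
Total capital V = 216713.0664 + 55855.52964 = 272568.59604.
Equity: weight = 216713.0664/272568.59604 = 0.7951; cost = 17.36%.
Bonds outstanding: weight = 55855.52964/272568.59604 = 0.2049; after-tax cost = 5.99% × (1 − 28.6%) = 4.2769%.
WACC = 0.7951 × 17.3600% + 0.2049 × 4.2769% = 14.6790%.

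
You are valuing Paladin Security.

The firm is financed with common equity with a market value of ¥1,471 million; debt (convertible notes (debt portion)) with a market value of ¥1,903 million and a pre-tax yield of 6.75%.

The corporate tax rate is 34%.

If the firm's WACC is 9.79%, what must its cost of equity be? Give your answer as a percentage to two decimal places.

16.69%

Total capital V = 1471 + 1903 = 3374.
Equity weight = 1471/3374 = 0.4360.
Convertible notes (debt portion) weight = 1903/3374 = 0.5640.
Debt contribution = 0.5640 × 6.75% × (1 − 34%) = 2.5127%.
Required equity contribution = 9.79% − 2.5127% = 7.2773%.
Re = 7.2773% / 0.4360 = 16.6918%.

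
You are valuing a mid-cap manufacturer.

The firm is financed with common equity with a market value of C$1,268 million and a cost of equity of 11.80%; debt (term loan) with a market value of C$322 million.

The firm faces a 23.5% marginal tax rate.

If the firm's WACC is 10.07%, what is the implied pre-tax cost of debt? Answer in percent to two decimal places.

Total capital V = 1268 + 322 = 1590.
Equity weight = 1268/1590 = 0.7975.
Term loan weight = 322/1590 = 0.2025.
Equity contribution = 0.7975 × 11.8% = 9.4103%.
Remaining for debt = 10.07% − 9.4103% = 0.6597%.
Rd × (1 − 23.5%) × 0.2025 = 0.6597%  ⇒  Rd = 4.2581%.

4.26%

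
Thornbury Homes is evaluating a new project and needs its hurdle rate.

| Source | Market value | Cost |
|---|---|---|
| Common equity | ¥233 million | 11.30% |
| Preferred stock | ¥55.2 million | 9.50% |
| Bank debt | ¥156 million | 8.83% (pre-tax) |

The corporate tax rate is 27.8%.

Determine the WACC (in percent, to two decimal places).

Total capital V = 233 + 55.2 + 156 = 444.2.
Equity: weight = 233/444.2 = 0.5245; cost = 11.3%.
Preferred: weight = 55.2/444.2 = 0.1243; cost = 9.5%.
Bank debt: weight = 156/444.2 = 0.3512; after-tax cost = 8.83% × (1 − 27.8%) = 6.3753%.
WACC = 0.5245 × 11.3000% + 0.1243 × 9.5000% + 0.3512 × 6.3753% = 9.3468%.

9.35%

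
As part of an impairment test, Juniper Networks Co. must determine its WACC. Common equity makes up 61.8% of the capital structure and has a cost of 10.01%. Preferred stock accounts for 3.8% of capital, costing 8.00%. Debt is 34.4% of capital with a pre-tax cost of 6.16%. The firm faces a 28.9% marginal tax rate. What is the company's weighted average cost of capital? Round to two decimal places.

After-tax cost of debt = 6.16% × (1 − 28.9%) = 4.3798%.
WACC = 0.618 × 10.0100% + 0.038 × 8.0000% + 0.344 × 4.3798% = 7.9968%.

8.00%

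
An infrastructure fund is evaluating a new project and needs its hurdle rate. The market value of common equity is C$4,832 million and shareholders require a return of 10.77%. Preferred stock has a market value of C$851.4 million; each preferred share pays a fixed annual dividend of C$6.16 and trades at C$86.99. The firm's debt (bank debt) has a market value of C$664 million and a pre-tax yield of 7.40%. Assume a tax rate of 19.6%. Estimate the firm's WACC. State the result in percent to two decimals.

9.77%

Cost of preferred: Rp = 6.16 / 86.99 = 7.0813%.
Total capital V = 4832 + 851.4 + 664 = 6347.4.
Equity: weight = 4832/6347.4 = 0.7613; cost = 10.77%.
Preferred: weight = 851.4/6347.4 = 0.1341; cost = 7.0813%.
Bank debt: weight = 664/6347.4 = 0.1046; after-tax cost = 7.4% × (1 − 19.6%) = 5.9496%.
WACC = 0.7613 × 10.7700% + 0.1341 × 7.0813% + 0.1046 × 5.9496% = 9.7710%.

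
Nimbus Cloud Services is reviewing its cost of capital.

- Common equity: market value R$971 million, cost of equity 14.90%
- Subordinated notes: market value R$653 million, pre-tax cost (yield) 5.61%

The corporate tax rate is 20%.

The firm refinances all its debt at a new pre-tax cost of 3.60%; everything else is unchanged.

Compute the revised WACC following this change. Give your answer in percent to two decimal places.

10.07%

After the change:
Total capital V = 971 + 653 = 1624.
Equity: weight = 971/1624 = 0.5979; cost = 14.9%.
Subordinated notes: weight = 653/1624 = 0.4021; after-tax cost = 3.6% × (1 − 20%) = 2.8800%.
WACC = 0.5979 × 14.9000% + 0.4021 × 2.8800% = 10.0668%.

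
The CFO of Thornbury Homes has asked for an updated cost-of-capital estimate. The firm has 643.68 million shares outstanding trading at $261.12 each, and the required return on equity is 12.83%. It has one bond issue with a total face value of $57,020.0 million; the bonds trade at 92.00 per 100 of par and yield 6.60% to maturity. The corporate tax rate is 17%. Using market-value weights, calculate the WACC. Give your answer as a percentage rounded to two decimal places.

11.08%

Market value of equity E = 261.12 × 643.68m = 168077.7216m. Market value of debt D = 57020m × 92.0/100 = 52458.4m.
Total capital V = 168077.7216 + 52458.4 = 220536.1216.
Equity: weight = 168077.7216/220536.1216 = 0.7621; cost = 12.83%.
Bonds outstanding: weight = 52458.4/220536.1216 = 0.2379; after-tax cost = 6.6% × (1 − 17%) = 5.4780%.
WACC = 0.7621 × 12.8300% + 0.2379 × 5.4780% = 11.0812%.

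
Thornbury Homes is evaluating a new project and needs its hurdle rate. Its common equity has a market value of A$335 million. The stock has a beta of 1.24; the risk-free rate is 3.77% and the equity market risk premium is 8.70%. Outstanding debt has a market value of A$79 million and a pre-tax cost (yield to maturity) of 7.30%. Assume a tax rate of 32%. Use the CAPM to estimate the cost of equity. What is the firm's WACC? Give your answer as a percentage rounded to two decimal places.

Cost of equity via CAPM: Re = 3.77% + 1.24 × 8.7% = 14.5580%.
Total capital V = 335 + 79 = 414.
Equity: weight = 335/414 = 0.8092; cost = 14.558%.
Debt: weight = 79/414 = 0.1908; after-tax cost = 7.3% × (1 − 32%) = 4.9640%.
WACC = 0.8092 × 14.5580% + 0.1908 × 4.9640% = 12.7273%.

12.73%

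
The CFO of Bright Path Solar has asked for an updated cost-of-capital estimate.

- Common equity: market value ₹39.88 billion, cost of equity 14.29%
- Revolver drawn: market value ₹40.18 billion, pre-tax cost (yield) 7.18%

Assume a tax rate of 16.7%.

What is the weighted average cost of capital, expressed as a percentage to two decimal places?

Total capital V = 39.88 + 40.18 = 80.06.
Equity: weight = 39.88/80.06 = 0.4981; cost = 14.29%.
Revolver drawn: weight = 40.18/80.06 = 0.5019; after-tax cost = 7.18% × (1 − 16.7%) = 5.9809%.
WACC = 0.4981 × 14.2900% + 0.5019 × 5.9809% = 10.1199%.

10.12%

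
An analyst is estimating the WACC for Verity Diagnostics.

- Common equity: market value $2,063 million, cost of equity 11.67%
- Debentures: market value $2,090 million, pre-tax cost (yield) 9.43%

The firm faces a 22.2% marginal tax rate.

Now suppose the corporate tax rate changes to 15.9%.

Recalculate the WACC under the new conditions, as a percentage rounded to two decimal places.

9.79%

After the change:
Total capital V = 2063 + 2090 = 4153.
Equity: weight = 2063/4153 = 0.4967; cost = 11.67%.
Debentures: weight = 2090/4153 = 0.5033; after-tax cost = 9.43% × (1 − 15.9%) = 7.9306%.
WACC = 0.4967 × 11.6700% + 0.5033 × 7.9306% = 9.7882%.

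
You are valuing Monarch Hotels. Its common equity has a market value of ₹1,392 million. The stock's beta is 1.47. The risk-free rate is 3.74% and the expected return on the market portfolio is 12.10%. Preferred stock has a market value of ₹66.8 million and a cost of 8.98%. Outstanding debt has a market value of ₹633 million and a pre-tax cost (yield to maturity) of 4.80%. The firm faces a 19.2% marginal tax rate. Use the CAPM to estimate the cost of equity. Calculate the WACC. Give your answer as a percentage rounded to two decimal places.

12.13%

Market risk premium = 12.1% − 3.74% = 8.36%.
Cost of equity via CAPM: Re = 3.74% + 1.47 × 8.36% = 16.0292%.
Total capital V = 1392 + 66.8 + 633 = 2091.8.
Equity: weight = 1392/2091.8 = 0.6655; cost = 16.0292%.
Preferred: weight = 66.8/2091.8 = 0.0319; cost = 8.98%.
Debt: weight = 633/2091.8 = 0.3026; after-tax cost = 4.8% × (1 − 19.2%) = 3.8784%.
WACC = 0.6655 × 16.0292% + 0.0319 × 8.9800% + 0.3026 × 3.8784% = 12.1271%.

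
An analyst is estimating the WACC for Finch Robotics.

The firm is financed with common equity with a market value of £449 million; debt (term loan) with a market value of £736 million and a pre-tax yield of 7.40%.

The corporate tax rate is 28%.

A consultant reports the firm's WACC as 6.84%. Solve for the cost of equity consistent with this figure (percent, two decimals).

Total capital V = 449 + 736 = 1185.
Equity weight = 449/1185 = 0.3789.
Term loan weight = 736/1185 = 0.6211.
Debt contribution = 0.6211 × 7.4% × (1 − 28%) = 3.3092%.
Required equity contribution = 6.84% − 3.3092% = 3.5308%.
Re = 3.5308% / 0.3789 = 9.3185%.

9.32%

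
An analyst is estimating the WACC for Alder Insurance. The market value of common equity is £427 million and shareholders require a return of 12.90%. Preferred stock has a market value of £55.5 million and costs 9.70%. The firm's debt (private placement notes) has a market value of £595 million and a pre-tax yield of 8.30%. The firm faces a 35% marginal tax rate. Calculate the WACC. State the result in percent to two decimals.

8.59%

Total capital V = 427 + 55.5 + 595 = 1077.5.
Equity: weight = 427/1077.5 = 0.3963; cost = 12.9%.
Preferred: weight = 55.5/1077.5 = 0.0515; cost = 9.7%.
Private placement notes: weight = 595/1077.5 = 0.5522; after-tax cost = 8.3% × (1 − 35%) = 5.3950%.
WACC = 0.3963 × 12.9000% + 0.0515 × 9.7000% + 0.5522 × 5.3950% = 8.5909%.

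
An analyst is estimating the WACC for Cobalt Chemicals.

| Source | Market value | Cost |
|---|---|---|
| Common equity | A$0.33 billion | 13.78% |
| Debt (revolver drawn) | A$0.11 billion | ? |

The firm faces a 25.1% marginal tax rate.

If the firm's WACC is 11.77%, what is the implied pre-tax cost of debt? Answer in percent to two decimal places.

Total capital V = 0.33 + 0.11 = 0.44.
Equity weight = 0.33/0.44 = 0.7500.
Revolver drawn weight = 0.11/0.44 = 0.2500.
Equity contribution = 0.7500 × 13.78% = 10.3350%.
Remaining for debt = 11.77% − 10.3350% = 1.4350%.
Rd × (1 − 25.1%) × 0.2500 = 1.4350%  ⇒  Rd = 7.6636%.

7.66%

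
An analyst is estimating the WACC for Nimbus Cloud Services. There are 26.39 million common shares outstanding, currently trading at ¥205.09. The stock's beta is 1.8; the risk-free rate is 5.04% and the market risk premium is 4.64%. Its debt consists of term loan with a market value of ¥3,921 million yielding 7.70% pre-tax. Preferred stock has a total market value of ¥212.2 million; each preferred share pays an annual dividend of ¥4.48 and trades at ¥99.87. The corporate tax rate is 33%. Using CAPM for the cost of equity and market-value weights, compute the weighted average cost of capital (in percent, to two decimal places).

Cost of equity via CAPM: Re = 5.04% + 1.8 × 4.64% = 13.3920%.
Cost of preferred: Rp = 4.48 / 99.87 = 4.4858%.
Market value of equity E = 205.09 × 26.39m = 5412.3251m.
Total capital V = 5412.3251 + 212.2 + 3921 = 9545.5251.
Equity: weight = 5412.3251/9545.5251 = 0.5670; cost = 13.392%.
Preferred: weight = 212.2/9545.5251 = 0.0222; cost = 4.4858%.
Term loan: weight = 3921/9545.5251 = 0.4108; after-tax cost = 7.7% × (1 − 33%) = 5.1590%.
WACC = 0.5670 × 13.3920% + 0.0222 × 4.4858% + 0.4108 × 5.1590% = 9.8122%.

9.81%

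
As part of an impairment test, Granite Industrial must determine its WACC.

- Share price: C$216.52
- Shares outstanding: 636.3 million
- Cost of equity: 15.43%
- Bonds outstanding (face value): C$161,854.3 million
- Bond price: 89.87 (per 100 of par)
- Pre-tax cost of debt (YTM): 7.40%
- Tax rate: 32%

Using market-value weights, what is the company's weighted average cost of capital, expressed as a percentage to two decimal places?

10.09%

Market value of equity E = 216.52 × 636.3m = 137771.676m. Market value of debt D = 161854.3m × 89.87/100 = 145458.45941m.
Total capital V = 137771.676 + 145458.45941 = 283230.13541.
Equity: weight = 137771.676/283230.13541 = 0.4864; cost = 15.43%.
Bonds outstanding: weight = 145458.45941/283230.13541 = 0.5136; after-tax cost = 7.4% × (1 − 32%) = 5.0320%.
WACC = 0.4864 × 15.4300% + 0.5136 × 5.0320% = 10.0899%.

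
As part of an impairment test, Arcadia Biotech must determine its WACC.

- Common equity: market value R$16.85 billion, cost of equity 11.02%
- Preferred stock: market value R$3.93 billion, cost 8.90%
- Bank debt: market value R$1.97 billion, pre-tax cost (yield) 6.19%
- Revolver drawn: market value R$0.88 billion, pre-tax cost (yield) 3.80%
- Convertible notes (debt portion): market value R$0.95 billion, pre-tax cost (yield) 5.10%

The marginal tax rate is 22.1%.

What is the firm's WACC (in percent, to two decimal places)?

9.62%

Total capital V = 16.85 + 3.93 + 1.97 + 0.88 + 0.95 = 24.58.
Equity: weight = 16.85/24.58 = 0.6855; cost = 11.02%.
Preferred: weight = 3.93/24.58 = 0.1599; cost = 8.9%.
Bank debt: weight = 1.97/24.58 = 0.0801; after-tax cost = 6.19% × (1 − 22.1%) = 4.8220%.
Revolver drawn: weight = 0.88/24.58 = 0.0358; after-tax cost = 3.8% × (1 − 22.1%) = 2.9602%.
Convertible notes (debt portion): weight = 0.95/24.58 = 0.0386; after-tax cost = 5.1% × (1 − 22.1%) = 3.9729%.
WACC = 0.6855 × 11.0200% + 0.1599 × 8.9000% + 0.0801 × 4.8220% + 0.0358 × 2.9602% + 0.0386 × 3.9729% = 9.6234%.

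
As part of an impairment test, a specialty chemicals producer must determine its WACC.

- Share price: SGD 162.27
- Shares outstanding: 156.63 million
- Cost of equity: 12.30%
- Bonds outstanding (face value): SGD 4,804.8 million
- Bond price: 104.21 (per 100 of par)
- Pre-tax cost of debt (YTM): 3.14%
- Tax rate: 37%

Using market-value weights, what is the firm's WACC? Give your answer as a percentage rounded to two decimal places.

Market value of equity E = 162.27 × 156.63m = 25416.3501m. Market value of debt D = 4804.8m × 104.21/100 = 5007.08208m.
Total capital V = 25416.3501 + 5007.08208 = 30423.43218.
Equity: weight = 25416.3501/30423.43218 = 0.8354; cost = 12.3%.
Bonds outstanding: weight = 5007.08208/30423.43218 = 0.1646; after-tax cost = 3.14% × (1 − 37%) = 1.9782%.
WACC = 0.8354 × 12.3000% + 0.1646 × 1.9782% = 10.6012%.

10.60%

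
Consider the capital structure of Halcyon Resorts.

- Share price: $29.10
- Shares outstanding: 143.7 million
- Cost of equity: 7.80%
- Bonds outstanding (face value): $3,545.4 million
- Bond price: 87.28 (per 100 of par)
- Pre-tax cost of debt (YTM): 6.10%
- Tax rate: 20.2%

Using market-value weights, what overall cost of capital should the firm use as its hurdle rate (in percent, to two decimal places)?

6.55%

Market value of equity E = 29.1 × 143.7m = 4181.67m. Market value of debt D = 3545.4m × 87.28/100 = 3094.42512m.
Total capital V = 4181.67 + 3094.42512 = 7276.09512.
Equity: weight = 4181.67/7276.09512 = 0.5747; cost = 7.8%.
Bonds outstanding: weight = 3094.42512/7276.09512 = 0.4253; after-tax cost = 6.1% × (1 − 20.2%) = 4.8678%.
WACC = 0.5747 × 7.8000% + 0.4253 × 4.8678% = 6.5530%.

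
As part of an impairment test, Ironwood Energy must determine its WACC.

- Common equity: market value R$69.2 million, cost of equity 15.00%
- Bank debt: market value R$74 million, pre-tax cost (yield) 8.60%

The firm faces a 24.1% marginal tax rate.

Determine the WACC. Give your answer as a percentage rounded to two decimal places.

10.62%

Total capital V = 69.2 + 74 = 143.2.
Equity: weight = 69.2/143.2 = 0.4832; cost = 15%.
Bank debt: weight = 74/143.2 = 0.5168; after-tax cost = 8.6% × (1 − 24.1%) = 6.5274%.
WACC = 0.4832 × 15.0000% + 0.5168 × 6.5274% = 10.6217%.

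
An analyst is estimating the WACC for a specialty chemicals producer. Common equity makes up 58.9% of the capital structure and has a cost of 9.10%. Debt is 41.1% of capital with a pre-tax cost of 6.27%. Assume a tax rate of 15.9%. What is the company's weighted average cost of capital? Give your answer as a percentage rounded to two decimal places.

7.53%

After-tax cost of debt = 6.27% × (1 − 15.9%) = 5.2731%.
WACC = 0.589 × 9.1000% + 0.411 × 5.2731% = 7.5271%.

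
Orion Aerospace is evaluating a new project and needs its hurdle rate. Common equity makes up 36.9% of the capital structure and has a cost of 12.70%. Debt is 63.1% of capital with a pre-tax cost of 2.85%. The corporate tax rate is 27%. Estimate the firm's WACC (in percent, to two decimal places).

6.00%

After-tax cost of debt = 2.85% × (1 − 27%) = 2.0805%.
WACC = 0.369 × 12.7000% + 0.631 × 2.0805% = 5.9991%.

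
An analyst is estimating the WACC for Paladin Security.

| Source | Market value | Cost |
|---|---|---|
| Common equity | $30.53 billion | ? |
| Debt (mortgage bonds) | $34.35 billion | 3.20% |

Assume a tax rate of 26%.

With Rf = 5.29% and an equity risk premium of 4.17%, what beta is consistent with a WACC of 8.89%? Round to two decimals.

Total capital V = 30.53 + 34.35 = 64.88.
Equity weight = 30.53/64.88 = 0.4706.
Mortgage bonds weight = 34.35/64.88 = 0.5294.
Debt contribution = 0.5294 × 3.2% × (1 − 26%) = 1.2537%.
Required equity contribution = 8.89% − 1.2537% = 7.6363%  ⇒  Re = 16.2281%.
CAPM: 16.2281% = 5.29% + β × 4.17%  ⇒  β = 2.6230.

2.62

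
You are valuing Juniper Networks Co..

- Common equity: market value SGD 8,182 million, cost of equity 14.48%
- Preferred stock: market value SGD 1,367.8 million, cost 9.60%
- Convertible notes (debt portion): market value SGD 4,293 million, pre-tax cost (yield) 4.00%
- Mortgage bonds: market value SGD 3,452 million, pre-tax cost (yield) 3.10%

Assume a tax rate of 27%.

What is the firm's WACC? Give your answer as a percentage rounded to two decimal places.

8.79%

Total capital V = 8182 + 1367.8 + 4293 + 3452 = 17294.8.
Equity: weight = 8182/17294.8 = 0.4731; cost = 14.48%.
Preferred: weight = 1367.8/17294.8 = 0.0791; cost = 9.6%.
Convertible notes (debt portion): weight = 4293/17294.8 = 0.2482; after-tax cost = 4% × (1 − 27%) = 2.9200%.
Mortgage bonds: weight = 3452/17294.8 = 0.1996; after-tax cost = 3.1% × (1 − 27%) = 2.2630%.
WACC = 0.4731 × 14.4800% + 0.0791 × 9.6000% + 0.2482 × 2.9200% + 0.1996 × 2.2630% = 8.7861%.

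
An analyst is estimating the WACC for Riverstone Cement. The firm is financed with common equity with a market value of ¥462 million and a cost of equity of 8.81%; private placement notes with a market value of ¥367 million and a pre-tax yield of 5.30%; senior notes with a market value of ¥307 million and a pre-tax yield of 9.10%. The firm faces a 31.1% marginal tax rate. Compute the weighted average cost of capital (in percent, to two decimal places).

Total capital V = 462 + 367 + 307 = 1136.
Equity: weight = 462/1136 = 0.4067; cost = 8.81%.
Private placement notes: weight = 367/1136 = 0.3231; after-tax cost = 5.3% × (1 − 31.1%) = 3.6517%.
Senior notes: weight = 307/1136 = 0.2702; after-tax cost = 9.1% × (1 − 31.1%) = 6.2699%.
WACC = 0.4067 × 8.8100% + 0.3231 × 3.6517% + 0.2702 × 6.2699% = 6.4571%.

6.46%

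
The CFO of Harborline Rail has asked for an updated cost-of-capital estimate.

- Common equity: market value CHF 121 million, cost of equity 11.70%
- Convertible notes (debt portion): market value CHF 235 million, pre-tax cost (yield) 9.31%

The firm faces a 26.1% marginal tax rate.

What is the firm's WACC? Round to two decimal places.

8.52%

Total capital V = 121 + 235 = 356.
Equity: weight = 121/356 = 0.3399; cost = 11.7%.
Convertible notes (debt portion): weight = 235/356 = 0.6601; after-tax cost = 9.31% × (1 − 26.1%) = 6.8801%.
WACC = 0.3399 × 11.7000% + 0.6601 × 6.8801% = 8.5183%.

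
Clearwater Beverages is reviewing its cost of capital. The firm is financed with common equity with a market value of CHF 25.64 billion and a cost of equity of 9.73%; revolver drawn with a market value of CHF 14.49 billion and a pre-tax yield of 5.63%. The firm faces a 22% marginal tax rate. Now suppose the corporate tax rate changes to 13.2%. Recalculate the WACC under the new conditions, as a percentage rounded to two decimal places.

After the change:
Total capital V = 25.64 + 14.49 = 40.13.
Equity: weight = 25.64/40.13 = 0.6389; cost = 9.73%.
Revolver drawn: weight = 14.49/40.13 = 0.3611; after-tax cost = 5.63% × (1 − 13.2%) = 4.8868%.
WACC = 0.6389 × 9.7300% + 0.3611 × 4.8868% = 7.9812%.

7.98%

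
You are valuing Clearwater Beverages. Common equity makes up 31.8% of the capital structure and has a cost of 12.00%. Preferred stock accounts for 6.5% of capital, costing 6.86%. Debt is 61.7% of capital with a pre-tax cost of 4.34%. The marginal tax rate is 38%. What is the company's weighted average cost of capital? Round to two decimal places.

5.92%

After-tax cost of debt = 4.34% × (1 − 38%) = 2.6908%.
WACC = 0.318 × 12.0000% + 0.065 × 6.8600% + 0.617 × 2.6908% = 5.9221%.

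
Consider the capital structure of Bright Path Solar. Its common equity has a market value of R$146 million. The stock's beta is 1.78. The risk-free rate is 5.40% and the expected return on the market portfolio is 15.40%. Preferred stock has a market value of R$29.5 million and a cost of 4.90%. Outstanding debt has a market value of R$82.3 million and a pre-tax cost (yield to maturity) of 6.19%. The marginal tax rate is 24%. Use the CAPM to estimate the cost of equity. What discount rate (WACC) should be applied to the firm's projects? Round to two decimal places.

Market risk premium = 15.4% − 5.4% = 10.0%.
Cost of equity via CAPM: Re = 5.4% + 1.78 × 10.0% = 23.2000%.
Total capital V = 146 + 29.5 + 82.3 = 257.8.
Equity: weight = 146/257.8 = 0.5663; cost = 23.2%.
Preferred: weight = 29.5/257.8 = 0.1144; cost = 4.9%.
Debt: weight = 82.3/257.8 = 0.3192; after-tax cost = 6.19% × (1 − 24%) = 4.7044%.
WACC = 0.5663 × 23.2000% + 0.1144 × 4.9000% + 0.3192 × 4.7044% = 15.2014%.

15.20%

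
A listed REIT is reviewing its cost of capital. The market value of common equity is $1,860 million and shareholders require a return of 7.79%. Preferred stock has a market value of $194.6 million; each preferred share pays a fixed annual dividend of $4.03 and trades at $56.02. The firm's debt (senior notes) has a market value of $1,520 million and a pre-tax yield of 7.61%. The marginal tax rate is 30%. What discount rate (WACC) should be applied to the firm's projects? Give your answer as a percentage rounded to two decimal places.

Cost of preferred: Rp = 4.03 / 56.02 = 7.1939%.
Total capital V = 1860 + 194.6 + 1520 = 3574.6.
Equity: weight = 1860/3574.6 = 0.5203; cost = 7.79%.
Preferred: weight = 194.6/3574.6 = 0.0544; cost = 7.1939%.
Senior notes: weight = 1520/3574.6 = 0.4252; after-tax cost = 7.61% × (1 − 30%) = 5.3270%.
WACC = 0.5203 × 7.7900% + 0.0544 × 7.1939% + 0.4252 × 5.3270% = 6.7102%.

6.71%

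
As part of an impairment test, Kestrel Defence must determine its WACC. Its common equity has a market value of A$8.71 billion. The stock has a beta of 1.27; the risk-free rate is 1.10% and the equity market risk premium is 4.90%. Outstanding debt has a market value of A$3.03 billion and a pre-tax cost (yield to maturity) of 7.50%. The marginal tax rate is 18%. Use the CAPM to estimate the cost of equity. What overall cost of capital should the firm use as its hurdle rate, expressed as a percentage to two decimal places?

7.02%

Cost of equity via CAPM: Re = 1.1% + 1.27 × 4.9% = 7.3230%.
Total capital V = 8.71 + 3.03 = 11.74.
Equity: weight = 8.71/11.74 = 0.7419; cost = 7.323%.
Debt: weight = 3.03/11.74 = 0.2581; after-tax cost = 7.5% × (1 − 18%) = 6.1500%.
WACC = 0.7419 × 7.3230% + 0.2581 × 6.1500% = 7.0203%.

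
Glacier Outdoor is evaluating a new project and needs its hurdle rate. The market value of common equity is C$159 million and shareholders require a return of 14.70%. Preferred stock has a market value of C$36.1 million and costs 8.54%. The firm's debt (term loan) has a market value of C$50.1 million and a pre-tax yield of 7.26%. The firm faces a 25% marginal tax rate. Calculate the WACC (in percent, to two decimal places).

11.90%

Total capital V = 159 + 36.1 + 50.1 = 245.2.
Equity: weight = 159/245.2 = 0.6485; cost = 14.7%.
Preferred: weight = 36.1/245.2 = 0.1472; cost = 8.54%.
Term loan: weight = 50.1/245.2 = 0.2043; after-tax cost = 7.26% × (1 − 25%) = 5.4450%.
WACC = 0.6485 × 14.7000% + 0.1472 × 8.5400% + 0.2043 × 5.4450% = 11.9021%.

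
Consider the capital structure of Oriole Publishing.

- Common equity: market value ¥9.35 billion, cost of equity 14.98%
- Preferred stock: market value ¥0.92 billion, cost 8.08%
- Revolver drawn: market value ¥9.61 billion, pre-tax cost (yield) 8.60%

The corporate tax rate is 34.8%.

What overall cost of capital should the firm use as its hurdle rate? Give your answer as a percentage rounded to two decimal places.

10.13%

Total capital V = 9.35 + 0.92 + 9.61 = 19.88.
Equity: weight = 9.35/19.88 = 0.4703; cost = 14.98%.
Preferred: weight = 0.92/19.88 = 0.0463; cost = 8.08%.
Revolver drawn: weight = 9.61/19.88 = 0.4834; after-tax cost = 8.6% × (1 − 34.8%) = 5.6072%.
WACC = 0.4703 × 14.9800% + 0.0463 × 8.0800% + 0.4834 × 5.6072% = 10.1299%.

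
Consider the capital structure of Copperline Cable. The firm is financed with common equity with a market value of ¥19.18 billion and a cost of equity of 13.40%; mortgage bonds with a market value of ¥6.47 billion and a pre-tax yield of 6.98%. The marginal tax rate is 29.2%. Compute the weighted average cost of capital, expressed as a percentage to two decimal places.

Total capital V = 19.18 + 6.47 = 25.65.
Equity: weight = 19.18/25.65 = 0.7478; cost = 13.4%.
Mortgage bonds: weight = 6.47/25.65 = 0.2522; after-tax cost = 6.98% × (1 − 29.2%) = 4.9418%.
WACC = 0.7478 × 13.4000% + 0.2522 × 4.9418% = 11.2665%.

11.27%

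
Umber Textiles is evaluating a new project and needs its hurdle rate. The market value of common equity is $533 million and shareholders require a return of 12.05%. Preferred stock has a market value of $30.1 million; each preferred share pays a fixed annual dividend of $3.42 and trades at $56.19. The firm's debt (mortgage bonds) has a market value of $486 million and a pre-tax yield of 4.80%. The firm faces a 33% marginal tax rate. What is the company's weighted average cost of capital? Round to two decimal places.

Cost of preferred: Rp = 3.42 / 56.19 = 6.0865%.
Total capital V = 533 + 30.1 + 486 = 1049.1.
Equity: weight = 533/1049.1 = 0.5081; cost = 12.05%.
Preferred: weight = 30.1/1049.1 = 0.0287; cost = 6.0865%.
Mortgage bonds: weight = 486/1049.1 = 0.4633; after-tax cost = 4.8% × (1 − 33%) = 3.2160%.
WACC = 0.5081 × 12.0500% + 0.0287 × 6.0865% + 0.4633 × 3.2160% = 7.7865%.

7.79%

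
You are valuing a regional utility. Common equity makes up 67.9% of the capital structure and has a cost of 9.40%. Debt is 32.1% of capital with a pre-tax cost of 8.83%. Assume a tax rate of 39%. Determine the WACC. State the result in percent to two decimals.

After-tax cost of debt = 8.83% × (1 − 39%) = 5.3863%.
WACC = 0.679 × 9.4000% + 0.321 × 5.3863% = 8.1116%.

8.11%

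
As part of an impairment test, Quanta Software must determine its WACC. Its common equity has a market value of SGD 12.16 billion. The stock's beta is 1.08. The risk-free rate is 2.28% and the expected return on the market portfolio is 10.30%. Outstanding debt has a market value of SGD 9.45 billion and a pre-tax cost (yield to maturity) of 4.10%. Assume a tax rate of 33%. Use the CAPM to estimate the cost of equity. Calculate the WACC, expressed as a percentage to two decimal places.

7.36%

Market risk premium = 10.3% − 2.28% = 8.02%.
Cost of equity via CAPM: Re = 2.28% + 1.08 × 8.02% = 10.9416%.
Total capital V = 12.16 + 9.45 = 21.61.
Equity: weight = 12.16/21.61 = 0.5627; cost = 10.9416%.
Debt: weight = 9.45/21.61 = 0.4373; after-tax cost = 4.1% × (1 − 33%) = 2.7470%.
WACC = 0.5627 × 10.9416% + 0.4373 × 2.7470% = 7.3581%.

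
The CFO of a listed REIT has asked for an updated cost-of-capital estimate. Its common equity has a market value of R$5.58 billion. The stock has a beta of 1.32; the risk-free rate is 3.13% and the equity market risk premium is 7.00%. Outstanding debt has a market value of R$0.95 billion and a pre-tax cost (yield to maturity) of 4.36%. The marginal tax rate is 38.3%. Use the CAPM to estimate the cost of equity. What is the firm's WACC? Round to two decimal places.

10.96%

Cost of equity via CAPM: Re = 3.13% + 1.32 × 7.0% = 12.3700%.
Total capital V = 5.58 + 0.95 = 6.53.
Equity: weight = 5.58/6.53 = 0.8545; cost = 12.37%.
Debt: weight = 0.95/6.53 = 0.1455; after-tax cost = 4.36% × (1 − 38.3%) = 2.6901%.
WACC = 0.8545 × 12.3700% + 0.1455 × 2.6901% = 10.9617%.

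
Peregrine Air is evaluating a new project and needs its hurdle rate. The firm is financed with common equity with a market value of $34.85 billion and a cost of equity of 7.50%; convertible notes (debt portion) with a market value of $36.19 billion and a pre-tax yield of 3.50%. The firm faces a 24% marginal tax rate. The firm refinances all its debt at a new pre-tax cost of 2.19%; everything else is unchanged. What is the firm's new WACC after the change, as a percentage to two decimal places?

After the change:
Total capital V = 34.85 + 36.19 = 71.04.
Equity: weight = 34.85/71.04 = 0.4906; cost = 7.5%.
Convertible notes (debt portion): weight = 36.19/71.04 = 0.5094; after-tax cost = 2.19% × (1 − 24%) = 1.6644%.
WACC = 0.4906 × 7.5000% + 0.5094 × 1.6644% = 4.5272%.

4.53%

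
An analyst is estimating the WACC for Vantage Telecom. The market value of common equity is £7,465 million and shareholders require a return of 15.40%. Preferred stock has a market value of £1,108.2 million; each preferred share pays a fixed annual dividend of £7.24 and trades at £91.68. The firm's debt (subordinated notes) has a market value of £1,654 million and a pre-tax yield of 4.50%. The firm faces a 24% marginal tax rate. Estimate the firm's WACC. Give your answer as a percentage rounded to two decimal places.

12.65%

Cost of preferred: Rp = 7.24 / 91.68 = 7.8970%.
Total capital V = 7465 + 1108.2 + 1654 = 10227.2.
Equity: weight = 7465/10227.2 = 0.7299; cost = 15.4%.
Preferred: weight = 1108.2/10227.2 = 0.1084; cost = 7.897%.
Subordinated notes: weight = 1654/10227.2 = 0.1617; after-tax cost = 4.5% × (1 − 24%) = 3.4200%.
WACC = 0.7299 × 15.4000% + 0.1084 × 7.8970% + 0.1617 × 3.4200% = 12.6495%.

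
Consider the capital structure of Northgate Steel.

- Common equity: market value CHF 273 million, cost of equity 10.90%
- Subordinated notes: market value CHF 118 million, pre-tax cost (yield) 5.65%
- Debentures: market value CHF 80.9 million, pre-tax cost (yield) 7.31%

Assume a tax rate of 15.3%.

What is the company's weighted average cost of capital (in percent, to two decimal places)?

8.56%

Total capital V = 273 + 118 + 80.9 = 471.9.
Equity: weight = 273/471.9 = 0.5785; cost = 10.9%.
Subordinated notes: weight = 118/471.9 = 0.2501; after-tax cost = 5.65% × (1 − 15.3%) = 4.7855%.
Debentures: weight = 80.9/471.9 = 0.1714; after-tax cost = 7.31% × (1 − 15.3%) = 6.1916%.
WACC = 0.5785 × 10.9000% + 0.2501 × 4.7855% + 0.1714 × 6.1916% = 8.5639%.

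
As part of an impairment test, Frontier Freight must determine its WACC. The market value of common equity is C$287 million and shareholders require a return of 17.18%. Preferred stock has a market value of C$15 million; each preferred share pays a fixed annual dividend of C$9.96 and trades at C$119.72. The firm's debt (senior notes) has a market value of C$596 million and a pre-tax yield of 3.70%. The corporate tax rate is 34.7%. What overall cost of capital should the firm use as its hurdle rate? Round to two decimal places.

7.23%

Cost of preferred: Rp = 9.96 / 119.72 = 8.3194%.
Total capital V = 287 + 15 + 596 = 898.
Equity: weight = 287/898 = 0.3196; cost = 17.18%.
Preferred: weight = 15/898 = 0.0167; cost = 8.3194%.
Senior notes: weight = 596/898 = 0.6637; after-tax cost = 3.7% × (1 − 34.7%) = 2.4161%.
WACC = 0.3196 × 17.1800% + 0.0167 × 8.3194% + 0.6637 × 2.4161% = 7.2332%.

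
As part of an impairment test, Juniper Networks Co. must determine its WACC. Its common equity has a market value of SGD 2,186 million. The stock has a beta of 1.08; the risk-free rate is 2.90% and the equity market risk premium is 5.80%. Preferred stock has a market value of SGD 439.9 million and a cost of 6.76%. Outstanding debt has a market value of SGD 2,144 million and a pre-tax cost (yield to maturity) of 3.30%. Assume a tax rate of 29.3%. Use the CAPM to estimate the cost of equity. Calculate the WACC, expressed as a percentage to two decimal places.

5.87%

Cost of equity via CAPM: Re = 2.9% + 1.08 × 5.8% = 9.1640%.
Total capital V = 2186 + 439.9 + 2144 = 4769.9.
Equity: weight = 2186/4769.9 = 0.4583; cost = 9.164%.
Preferred: weight = 439.9/4769.9 = 0.0922; cost = 6.76%.
Debt: weight = 2144/4769.9 = 0.4495; after-tax cost = 3.3% × (1 − 29.3%) = 2.3331%.
WACC = 0.4583 × 9.1640% + 0.0922 × 6.7600% + 0.4495 × 2.3331% = 5.8719%.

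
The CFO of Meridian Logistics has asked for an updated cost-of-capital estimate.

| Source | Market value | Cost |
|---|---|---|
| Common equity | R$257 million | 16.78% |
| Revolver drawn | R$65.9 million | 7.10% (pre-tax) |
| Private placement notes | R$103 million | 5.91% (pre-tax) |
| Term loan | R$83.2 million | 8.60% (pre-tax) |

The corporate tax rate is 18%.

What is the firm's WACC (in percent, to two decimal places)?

11.36%

Total capital V = 257 + 65.9 + 103 + 83.2 = 509.1.
Equity: weight = 257/509.1 = 0.5048; cost = 16.78%.
Revolver drawn: weight = 65.9/509.1 = 0.1294; after-tax cost = 7.1% × (1 − 18%) = 5.8220%.
Private placement notes: weight = 103/509.1 = 0.2023; after-tax cost = 5.91% × (1 − 18%) = 4.8462%.
Term loan: weight = 83.2/509.1 = 0.1634; after-tax cost = 8.6% × (1 − 18%) = 7.0520%.
WACC = 0.5048 × 16.7800% + 0.1294 × 5.8220% + 0.2023 × 4.8462% + 0.1634 × 7.0520% = 11.3573%.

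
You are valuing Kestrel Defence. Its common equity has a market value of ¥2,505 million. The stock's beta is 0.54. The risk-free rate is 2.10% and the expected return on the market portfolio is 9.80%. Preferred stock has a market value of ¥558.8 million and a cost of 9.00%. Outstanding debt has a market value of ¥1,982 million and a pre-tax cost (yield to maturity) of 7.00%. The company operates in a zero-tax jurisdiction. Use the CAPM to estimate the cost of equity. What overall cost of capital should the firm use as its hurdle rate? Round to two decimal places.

Market risk premium = 9.8% − 2.1% = 7.7%.
Cost of equity via CAPM: Re = 2.1% + 0.54 × 7.7% = 6.2580%.
Total capital V = 2505 + 558.8 + 1982 = 5045.8.
Equity: weight = 2505/5045.8 = 0.4965; cost = 6.258%.
Preferred: weight = 558.8/5045.8 = 0.1107; cost = 9%.
Debt: weight = 1982/5045.8 = 0.3928; after-tax cost = 7% × (1 − 0%) = 7.0000%.
WACC = 0.4965 × 6.2580% + 0.1107 × 9.0000% + 0.3928 × 7.0000% = 6.8531%.

6.85%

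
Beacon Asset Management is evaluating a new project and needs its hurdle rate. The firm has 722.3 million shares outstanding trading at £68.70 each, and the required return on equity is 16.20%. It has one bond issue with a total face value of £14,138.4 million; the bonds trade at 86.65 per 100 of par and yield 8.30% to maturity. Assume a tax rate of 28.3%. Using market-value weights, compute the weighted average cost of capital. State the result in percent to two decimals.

14.17%

Market value of equity E = 68.7 × 722.3m = 49622.01m. Market value of debt D = 14138.4m × 86.65/100 = 12250.9236m.
Total capital V = 49622.01 + 12250.9236 = 61872.9336.
Equity: weight = 49622.01/61872.9336 = 0.8020; cost = 16.2%.
Bonds outstanding: weight = 12250.9236/61872.9336 = 0.1980; after-tax cost = 8.3% × (1 − 28.3%) = 5.9511%.
WACC = 0.8020 × 16.2000% + 0.1980 × 5.9511% = 14.1707%.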